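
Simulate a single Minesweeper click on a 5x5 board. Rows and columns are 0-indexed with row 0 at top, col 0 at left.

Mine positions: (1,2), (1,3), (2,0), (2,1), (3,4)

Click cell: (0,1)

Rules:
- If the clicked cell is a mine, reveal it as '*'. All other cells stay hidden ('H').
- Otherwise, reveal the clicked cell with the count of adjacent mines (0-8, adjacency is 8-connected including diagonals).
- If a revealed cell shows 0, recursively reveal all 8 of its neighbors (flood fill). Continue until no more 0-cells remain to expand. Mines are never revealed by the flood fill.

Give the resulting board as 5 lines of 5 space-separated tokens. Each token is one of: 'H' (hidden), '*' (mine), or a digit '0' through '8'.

H 1 H H H
H H H H H
H H H H H
H H H H H
H H H H H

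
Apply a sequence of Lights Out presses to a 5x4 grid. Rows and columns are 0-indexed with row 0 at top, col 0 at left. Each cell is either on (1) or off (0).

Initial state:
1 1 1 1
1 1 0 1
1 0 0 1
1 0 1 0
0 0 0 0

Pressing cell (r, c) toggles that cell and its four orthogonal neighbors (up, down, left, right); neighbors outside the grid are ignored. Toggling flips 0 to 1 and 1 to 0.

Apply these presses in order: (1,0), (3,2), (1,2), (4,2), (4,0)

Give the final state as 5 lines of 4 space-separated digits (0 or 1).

Answer: 0 1 0 1
0 1 1 0
0 0 0 1
0 1 1 1
1 0 0 1

Derivation:
After press 1 at (1,0):
0 1 1 1
0 0 0 1
0 0 0 1
1 0 1 0
0 0 0 0

After press 2 at (3,2):
0 1 1 1
0 0 0 1
0 0 1 1
1 1 0 1
0 0 1 0

After press 3 at (1,2):
0 1 0 1
0 1 1 0
0 0 0 1
1 1 0 1
0 0 1 0

After press 4 at (4,2):
0 1 0 1
0 1 1 0
0 0 0 1
1 1 1 1
0 1 0 1

After press 5 at (4,0):
0 1 0 1
0 1 1 0
0 0 0 1
0 1 1 1
1 0 0 1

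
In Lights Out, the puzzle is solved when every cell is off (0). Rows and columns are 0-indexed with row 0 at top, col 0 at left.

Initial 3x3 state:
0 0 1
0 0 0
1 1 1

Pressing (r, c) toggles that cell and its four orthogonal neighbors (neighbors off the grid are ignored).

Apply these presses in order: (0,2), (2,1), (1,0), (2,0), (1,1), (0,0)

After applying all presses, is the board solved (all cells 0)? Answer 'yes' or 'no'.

Answer: no

Derivation:
After press 1 at (0,2):
0 1 0
0 0 1
1 1 1

After press 2 at (2,1):
0 1 0
0 1 1
0 0 0

After press 3 at (1,0):
1 1 0
1 0 1
1 0 0

After press 4 at (2,0):
1 1 0
0 0 1
0 1 0

After press 5 at (1,1):
1 0 0
1 1 0
0 0 0

After press 6 at (0,0):
0 1 0
0 1 0
0 0 0

Lights still on: 2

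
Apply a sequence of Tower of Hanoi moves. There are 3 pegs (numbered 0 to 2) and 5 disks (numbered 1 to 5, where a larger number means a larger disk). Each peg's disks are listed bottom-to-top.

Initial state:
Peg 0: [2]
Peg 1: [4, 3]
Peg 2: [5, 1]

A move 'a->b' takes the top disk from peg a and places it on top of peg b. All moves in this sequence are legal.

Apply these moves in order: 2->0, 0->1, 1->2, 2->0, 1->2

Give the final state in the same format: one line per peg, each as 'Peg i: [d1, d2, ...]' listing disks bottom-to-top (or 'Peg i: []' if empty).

After move 1 (2->0):
Peg 0: [2, 1]
Peg 1: [4, 3]
Peg 2: [5]

After move 2 (0->1):
Peg 0: [2]
Peg 1: [4, 3, 1]
Peg 2: [5]

After move 3 (1->2):
Peg 0: [2]
Peg 1: [4, 3]
Peg 2: [5, 1]

After move 4 (2->0):
Peg 0: [2, 1]
Peg 1: [4, 3]
Peg 2: [5]

After move 5 (1->2):
Peg 0: [2, 1]
Peg 1: [4]
Peg 2: [5, 3]

Answer: Peg 0: [2, 1]
Peg 1: [4]
Peg 2: [5, 3]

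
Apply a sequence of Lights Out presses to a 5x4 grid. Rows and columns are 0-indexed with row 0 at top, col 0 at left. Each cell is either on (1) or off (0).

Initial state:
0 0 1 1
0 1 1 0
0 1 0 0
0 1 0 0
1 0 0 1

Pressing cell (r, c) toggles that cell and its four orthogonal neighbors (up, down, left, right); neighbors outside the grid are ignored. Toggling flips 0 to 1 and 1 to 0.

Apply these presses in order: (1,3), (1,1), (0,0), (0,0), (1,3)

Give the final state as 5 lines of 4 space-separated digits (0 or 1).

Answer: 0 1 1 1
1 0 0 0
0 0 0 0
0 1 0 0
1 0 0 1

Derivation:
After press 1 at (1,3):
0 0 1 0
0 1 0 1
0 1 0 1
0 1 0 0
1 0 0 1

After press 2 at (1,1):
0 1 1 0
1 0 1 1
0 0 0 1
0 1 0 0
1 0 0 1

After press 3 at (0,0):
1 0 1 0
0 0 1 1
0 0 0 1
0 1 0 0
1 0 0 1

After press 4 at (0,0):
0 1 1 0
1 0 1 1
0 0 0 1
0 1 0 0
1 0 0 1

After press 5 at (1,3):
0 1 1 1
1 0 0 0
0 0 0 0
0 1 0 0
1 0 0 1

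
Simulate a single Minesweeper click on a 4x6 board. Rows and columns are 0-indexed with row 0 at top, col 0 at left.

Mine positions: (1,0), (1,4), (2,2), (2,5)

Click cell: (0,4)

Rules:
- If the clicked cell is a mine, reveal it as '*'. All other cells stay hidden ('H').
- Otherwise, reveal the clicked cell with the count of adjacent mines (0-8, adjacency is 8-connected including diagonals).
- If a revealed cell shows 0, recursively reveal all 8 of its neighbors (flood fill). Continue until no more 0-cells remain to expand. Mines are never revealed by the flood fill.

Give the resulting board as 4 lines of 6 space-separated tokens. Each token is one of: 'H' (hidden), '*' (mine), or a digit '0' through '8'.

H H H H 1 H
H H H H H H
H H H H H H
H H H H H H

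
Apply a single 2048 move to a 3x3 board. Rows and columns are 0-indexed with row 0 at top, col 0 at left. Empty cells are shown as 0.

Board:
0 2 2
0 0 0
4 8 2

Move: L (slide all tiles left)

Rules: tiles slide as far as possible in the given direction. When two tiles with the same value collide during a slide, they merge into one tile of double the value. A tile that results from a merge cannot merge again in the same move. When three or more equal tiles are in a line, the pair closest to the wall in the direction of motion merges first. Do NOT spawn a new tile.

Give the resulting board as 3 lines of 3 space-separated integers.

Answer: 4 0 0
0 0 0
4 8 2

Derivation:
Slide left:
row 0: [0, 2, 2] -> [4, 0, 0]
row 1: [0, 0, 0] -> [0, 0, 0]
row 2: [4, 8, 2] -> [4, 8, 2]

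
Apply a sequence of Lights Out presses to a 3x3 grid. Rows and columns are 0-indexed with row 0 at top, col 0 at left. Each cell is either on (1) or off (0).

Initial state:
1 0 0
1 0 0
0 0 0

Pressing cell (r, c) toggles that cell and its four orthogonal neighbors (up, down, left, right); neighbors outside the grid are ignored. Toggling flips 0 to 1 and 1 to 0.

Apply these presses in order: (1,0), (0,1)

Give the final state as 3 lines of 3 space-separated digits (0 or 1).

After press 1 at (1,0):
0 0 0
0 1 0
1 0 0

After press 2 at (0,1):
1 1 1
0 0 0
1 0 0

Answer: 1 1 1
0 0 0
1 0 0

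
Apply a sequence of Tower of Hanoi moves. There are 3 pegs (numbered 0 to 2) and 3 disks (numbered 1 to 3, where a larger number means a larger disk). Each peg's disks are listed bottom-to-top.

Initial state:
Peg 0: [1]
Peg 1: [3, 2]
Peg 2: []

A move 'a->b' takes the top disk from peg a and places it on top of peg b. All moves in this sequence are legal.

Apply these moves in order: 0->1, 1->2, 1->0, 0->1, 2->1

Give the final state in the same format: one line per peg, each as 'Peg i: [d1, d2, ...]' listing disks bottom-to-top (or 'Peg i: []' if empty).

Answer: Peg 0: []
Peg 1: [3, 2, 1]
Peg 2: []

Derivation:
After move 1 (0->1):
Peg 0: []
Peg 1: [3, 2, 1]
Peg 2: []

After move 2 (1->2):
Peg 0: []
Peg 1: [3, 2]
Peg 2: [1]

After move 3 (1->0):
Peg 0: [2]
Peg 1: [3]
Peg 2: [1]

After move 4 (0->1):
Peg 0: []
Peg 1: [3, 2]
Peg 2: [1]

After move 5 (2->1):
Peg 0: []
Peg 1: [3, 2, 1]
Peg 2: []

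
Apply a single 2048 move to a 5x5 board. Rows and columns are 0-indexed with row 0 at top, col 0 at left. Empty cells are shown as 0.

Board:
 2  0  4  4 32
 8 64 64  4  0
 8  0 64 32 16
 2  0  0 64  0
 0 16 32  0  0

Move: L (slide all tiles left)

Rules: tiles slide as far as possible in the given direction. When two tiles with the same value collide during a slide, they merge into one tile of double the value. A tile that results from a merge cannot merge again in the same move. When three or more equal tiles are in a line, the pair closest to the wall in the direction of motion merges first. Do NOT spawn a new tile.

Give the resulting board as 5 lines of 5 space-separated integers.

Answer:   2   8  32   0   0
  8 128   4   0   0
  8  64  32  16   0
  2  64   0   0   0
 16  32   0   0   0

Derivation:
Slide left:
row 0: [2, 0, 4, 4, 32] -> [2, 8, 32, 0, 0]
row 1: [8, 64, 64, 4, 0] -> [8, 128, 4, 0, 0]
row 2: [8, 0, 64, 32, 16] -> [8, 64, 32, 16, 0]
row 3: [2, 0, 0, 64, 0] -> [2, 64, 0, 0, 0]
row 4: [0, 16, 32, 0, 0] -> [16, 32, 0, 0, 0]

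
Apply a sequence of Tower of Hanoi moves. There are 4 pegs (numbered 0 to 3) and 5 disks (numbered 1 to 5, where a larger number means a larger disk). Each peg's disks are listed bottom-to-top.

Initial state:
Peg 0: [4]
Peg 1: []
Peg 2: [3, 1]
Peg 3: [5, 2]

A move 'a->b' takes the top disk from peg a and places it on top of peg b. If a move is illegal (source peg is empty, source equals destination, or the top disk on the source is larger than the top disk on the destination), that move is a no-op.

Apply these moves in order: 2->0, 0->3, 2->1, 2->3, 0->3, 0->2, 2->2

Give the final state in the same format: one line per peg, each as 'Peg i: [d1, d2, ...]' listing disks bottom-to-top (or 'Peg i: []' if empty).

After move 1 (2->0):
Peg 0: [4, 1]
Peg 1: []
Peg 2: [3]
Peg 3: [5, 2]

After move 2 (0->3):
Peg 0: [4]
Peg 1: []
Peg 2: [3]
Peg 3: [5, 2, 1]

After move 3 (2->1):
Peg 0: [4]
Peg 1: [3]
Peg 2: []
Peg 3: [5, 2, 1]

After move 4 (2->3):
Peg 0: [4]
Peg 1: [3]
Peg 2: []
Peg 3: [5, 2, 1]

After move 5 (0->3):
Peg 0: [4]
Peg 1: [3]
Peg 2: []
Peg 3: [5, 2, 1]

After move 6 (0->2):
Peg 0: []
Peg 1: [3]
Peg 2: [4]
Peg 3: [5, 2, 1]

After move 7 (2->2):
Peg 0: []
Peg 1: [3]
Peg 2: [4]
Peg 3: [5, 2, 1]

Answer: Peg 0: []
Peg 1: [3]
Peg 2: [4]
Peg 3: [5, 2, 1]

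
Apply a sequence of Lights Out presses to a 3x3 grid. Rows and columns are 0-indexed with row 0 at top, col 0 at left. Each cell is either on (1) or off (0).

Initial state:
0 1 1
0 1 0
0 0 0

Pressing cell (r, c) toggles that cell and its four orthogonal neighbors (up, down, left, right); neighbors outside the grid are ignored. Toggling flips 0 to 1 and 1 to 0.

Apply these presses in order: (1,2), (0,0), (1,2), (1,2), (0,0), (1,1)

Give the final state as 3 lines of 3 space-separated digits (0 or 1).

After press 1 at (1,2):
0 1 0
0 0 1
0 0 1

After press 2 at (0,0):
1 0 0
1 0 1
0 0 1

After press 3 at (1,2):
1 0 1
1 1 0
0 0 0

After press 4 at (1,2):
1 0 0
1 0 1
0 0 1

After press 5 at (0,0):
0 1 0
0 0 1
0 0 1

After press 6 at (1,1):
0 0 0
1 1 0
0 1 1

Answer: 0 0 0
1 1 0
0 1 1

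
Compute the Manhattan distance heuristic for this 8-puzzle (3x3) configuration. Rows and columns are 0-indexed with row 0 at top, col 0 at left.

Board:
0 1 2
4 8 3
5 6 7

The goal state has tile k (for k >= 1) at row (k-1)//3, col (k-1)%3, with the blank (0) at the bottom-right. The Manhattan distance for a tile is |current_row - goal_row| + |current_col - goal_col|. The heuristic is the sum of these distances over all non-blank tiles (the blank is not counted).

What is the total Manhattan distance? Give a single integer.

Tile 1: (0,1)->(0,0) = 1
Tile 2: (0,2)->(0,1) = 1
Tile 4: (1,0)->(1,0) = 0
Tile 8: (1,1)->(2,1) = 1
Tile 3: (1,2)->(0,2) = 1
Tile 5: (2,0)->(1,1) = 2
Tile 6: (2,1)->(1,2) = 2
Tile 7: (2,2)->(2,0) = 2
Sum: 1 + 1 + 0 + 1 + 1 + 2 + 2 + 2 = 10

Answer: 10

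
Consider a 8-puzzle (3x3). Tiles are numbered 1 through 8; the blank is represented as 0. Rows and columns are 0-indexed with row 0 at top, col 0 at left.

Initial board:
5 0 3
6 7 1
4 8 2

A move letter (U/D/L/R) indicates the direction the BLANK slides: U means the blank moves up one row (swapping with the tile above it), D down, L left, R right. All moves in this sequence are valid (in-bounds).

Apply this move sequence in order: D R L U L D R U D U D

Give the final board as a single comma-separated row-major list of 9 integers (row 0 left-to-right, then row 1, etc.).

Answer: 6, 5, 3, 7, 0, 1, 4, 8, 2

Derivation:
After move 1 (D):
5 7 3
6 0 1
4 8 2

After move 2 (R):
5 7 3
6 1 0
4 8 2

After move 3 (L):
5 7 3
6 0 1
4 8 2

After move 4 (U):
5 0 3
6 7 1
4 8 2

After move 5 (L):
0 5 3
6 7 1
4 8 2

After move 6 (D):
6 5 3
0 7 1
4 8 2

After move 7 (R):
6 5 3
7 0 1
4 8 2

After move 8 (U):
6 0 3
7 5 1
4 8 2

After move 9 (D):
6 5 3
7 0 1
4 8 2

After move 10 (U):
6 0 3
7 5 1
4 8 2

After move 11 (D):
6 5 3
7 0 1
4 8 2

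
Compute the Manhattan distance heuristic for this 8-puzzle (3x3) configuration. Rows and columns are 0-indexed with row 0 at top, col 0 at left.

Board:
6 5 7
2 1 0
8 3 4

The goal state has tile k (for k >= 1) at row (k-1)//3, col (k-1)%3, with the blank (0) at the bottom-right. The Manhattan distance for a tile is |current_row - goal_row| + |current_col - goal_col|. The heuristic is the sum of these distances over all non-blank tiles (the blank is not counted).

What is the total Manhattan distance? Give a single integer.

Answer: 19

Derivation:
Tile 6: (0,0)->(1,2) = 3
Tile 5: (0,1)->(1,1) = 1
Tile 7: (0,2)->(2,0) = 4
Tile 2: (1,0)->(0,1) = 2
Tile 1: (1,1)->(0,0) = 2
Tile 8: (2,0)->(2,1) = 1
Tile 3: (2,1)->(0,2) = 3
Tile 4: (2,2)->(1,0) = 3
Sum: 3 + 1 + 4 + 2 + 2 + 1 + 3 + 3 = 19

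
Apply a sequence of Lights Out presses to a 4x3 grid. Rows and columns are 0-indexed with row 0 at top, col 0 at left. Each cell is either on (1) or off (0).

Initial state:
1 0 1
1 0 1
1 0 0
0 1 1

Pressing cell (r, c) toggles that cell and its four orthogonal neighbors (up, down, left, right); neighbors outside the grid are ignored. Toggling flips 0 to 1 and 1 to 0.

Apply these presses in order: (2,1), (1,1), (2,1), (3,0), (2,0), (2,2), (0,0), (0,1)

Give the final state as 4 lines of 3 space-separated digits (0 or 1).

Answer: 1 1 0
0 0 1
1 1 1
0 0 0

Derivation:
After press 1 at (2,1):
1 0 1
1 1 1
0 1 1
0 0 1

After press 2 at (1,1):
1 1 1
0 0 0
0 0 1
0 0 1

After press 3 at (2,1):
1 1 1
0 1 0
1 1 0
0 1 1

After press 4 at (3,0):
1 1 1
0 1 0
0 1 0
1 0 1

After press 5 at (2,0):
1 1 1
1 1 0
1 0 0
0 0 1

After press 6 at (2,2):
1 1 1
1 1 1
1 1 1
0 0 0

After press 7 at (0,0):
0 0 1
0 1 1
1 1 1
0 0 0

After press 8 at (0,1):
1 1 0
0 0 1
1 1 1
0 0 0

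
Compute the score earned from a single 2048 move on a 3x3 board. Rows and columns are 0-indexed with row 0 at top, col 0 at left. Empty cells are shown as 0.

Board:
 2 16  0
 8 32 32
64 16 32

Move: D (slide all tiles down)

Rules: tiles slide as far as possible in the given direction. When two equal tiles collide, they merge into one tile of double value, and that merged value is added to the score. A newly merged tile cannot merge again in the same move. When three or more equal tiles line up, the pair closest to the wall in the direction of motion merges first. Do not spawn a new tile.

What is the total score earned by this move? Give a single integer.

Slide down:
col 0: [2, 8, 64] -> [2, 8, 64]  score +0 (running 0)
col 1: [16, 32, 16] -> [16, 32, 16]  score +0 (running 0)
col 2: [0, 32, 32] -> [0, 0, 64]  score +64 (running 64)
Board after move:
 2 16  0
 8 32  0
64 16 64

Answer: 64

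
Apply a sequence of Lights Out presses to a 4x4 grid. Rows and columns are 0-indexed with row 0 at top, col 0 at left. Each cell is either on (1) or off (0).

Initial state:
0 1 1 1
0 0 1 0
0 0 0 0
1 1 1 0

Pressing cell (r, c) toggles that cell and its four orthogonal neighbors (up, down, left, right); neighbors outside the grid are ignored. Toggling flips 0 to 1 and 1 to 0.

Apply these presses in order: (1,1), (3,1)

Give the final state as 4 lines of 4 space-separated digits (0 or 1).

After press 1 at (1,1):
0 0 1 1
1 1 0 0
0 1 0 0
1 1 1 0

After press 2 at (3,1):
0 0 1 1
1 1 0 0
0 0 0 0
0 0 0 0

Answer: 0 0 1 1
1 1 0 0
0 0 0 0
0 0 0 0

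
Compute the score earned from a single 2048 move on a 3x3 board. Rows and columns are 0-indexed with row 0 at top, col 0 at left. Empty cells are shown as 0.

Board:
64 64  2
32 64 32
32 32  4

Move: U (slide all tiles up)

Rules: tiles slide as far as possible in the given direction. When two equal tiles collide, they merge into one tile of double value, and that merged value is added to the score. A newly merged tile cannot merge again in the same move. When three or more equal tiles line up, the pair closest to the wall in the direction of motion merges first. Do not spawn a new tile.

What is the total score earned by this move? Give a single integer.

Answer: 192

Derivation:
Slide up:
col 0: [64, 32, 32] -> [64, 64, 0]  score +64 (running 64)
col 1: [64, 64, 32] -> [128, 32, 0]  score +128 (running 192)
col 2: [2, 32, 4] -> [2, 32, 4]  score +0 (running 192)
Board after move:
 64 128   2
 64  32  32
  0   0   4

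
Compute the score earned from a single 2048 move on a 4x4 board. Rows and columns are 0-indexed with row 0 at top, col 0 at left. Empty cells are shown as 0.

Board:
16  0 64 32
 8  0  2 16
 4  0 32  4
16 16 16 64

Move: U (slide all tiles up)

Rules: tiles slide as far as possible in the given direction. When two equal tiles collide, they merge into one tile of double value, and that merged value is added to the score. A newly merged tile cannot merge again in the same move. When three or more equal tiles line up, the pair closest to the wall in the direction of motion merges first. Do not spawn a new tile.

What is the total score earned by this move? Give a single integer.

Slide up:
col 0: [16, 8, 4, 16] -> [16, 8, 4, 16]  score +0 (running 0)
col 1: [0, 0, 0, 16] -> [16, 0, 0, 0]  score +0 (running 0)
col 2: [64, 2, 32, 16] -> [64, 2, 32, 16]  score +0 (running 0)
col 3: [32, 16, 4, 64] -> [32, 16, 4, 64]  score +0 (running 0)
Board after move:
16 16 64 32
 8  0  2 16
 4  0 32  4
16  0 16 64

Answer: 0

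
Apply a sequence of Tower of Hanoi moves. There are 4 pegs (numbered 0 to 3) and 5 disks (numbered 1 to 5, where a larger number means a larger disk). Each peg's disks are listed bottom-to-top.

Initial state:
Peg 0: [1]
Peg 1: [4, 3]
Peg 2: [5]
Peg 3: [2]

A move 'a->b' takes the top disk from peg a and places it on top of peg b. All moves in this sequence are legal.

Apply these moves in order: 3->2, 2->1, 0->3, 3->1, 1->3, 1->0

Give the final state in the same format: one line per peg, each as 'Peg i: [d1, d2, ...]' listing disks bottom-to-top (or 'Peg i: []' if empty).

After move 1 (3->2):
Peg 0: [1]
Peg 1: [4, 3]
Peg 2: [5, 2]
Peg 3: []

After move 2 (2->1):
Peg 0: [1]
Peg 1: [4, 3, 2]
Peg 2: [5]
Peg 3: []

After move 3 (0->3):
Peg 0: []
Peg 1: [4, 3, 2]
Peg 2: [5]
Peg 3: [1]

After move 4 (3->1):
Peg 0: []
Peg 1: [4, 3, 2, 1]
Peg 2: [5]
Peg 3: []

After move 5 (1->3):
Peg 0: []
Peg 1: [4, 3, 2]
Peg 2: [5]
Peg 3: [1]

After move 6 (1->0):
Peg 0: [2]
Peg 1: [4, 3]
Peg 2: [5]
Peg 3: [1]

Answer: Peg 0: [2]
Peg 1: [4, 3]
Peg 2: [5]
Peg 3: [1]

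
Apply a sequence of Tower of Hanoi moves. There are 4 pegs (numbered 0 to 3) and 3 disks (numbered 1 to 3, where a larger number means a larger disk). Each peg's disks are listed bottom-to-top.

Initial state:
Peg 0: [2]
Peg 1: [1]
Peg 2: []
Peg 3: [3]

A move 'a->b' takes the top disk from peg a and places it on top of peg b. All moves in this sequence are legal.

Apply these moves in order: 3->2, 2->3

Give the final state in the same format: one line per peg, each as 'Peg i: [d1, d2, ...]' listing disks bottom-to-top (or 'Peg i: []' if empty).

After move 1 (3->2):
Peg 0: [2]
Peg 1: [1]
Peg 2: [3]
Peg 3: []

After move 2 (2->3):
Peg 0: [2]
Peg 1: [1]
Peg 2: []
Peg 3: [3]

Answer: Peg 0: [2]
Peg 1: [1]
Peg 2: []
Peg 3: [3]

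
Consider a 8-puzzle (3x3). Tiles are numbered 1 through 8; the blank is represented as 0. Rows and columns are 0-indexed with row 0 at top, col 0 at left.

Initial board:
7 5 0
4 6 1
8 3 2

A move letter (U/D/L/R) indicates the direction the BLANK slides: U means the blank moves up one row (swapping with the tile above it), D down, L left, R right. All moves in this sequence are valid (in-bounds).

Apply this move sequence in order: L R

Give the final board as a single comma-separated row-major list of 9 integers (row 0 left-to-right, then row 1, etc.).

After move 1 (L):
7 0 5
4 6 1
8 3 2

After move 2 (R):
7 5 0
4 6 1
8 3 2

Answer: 7, 5, 0, 4, 6, 1, 8, 3, 2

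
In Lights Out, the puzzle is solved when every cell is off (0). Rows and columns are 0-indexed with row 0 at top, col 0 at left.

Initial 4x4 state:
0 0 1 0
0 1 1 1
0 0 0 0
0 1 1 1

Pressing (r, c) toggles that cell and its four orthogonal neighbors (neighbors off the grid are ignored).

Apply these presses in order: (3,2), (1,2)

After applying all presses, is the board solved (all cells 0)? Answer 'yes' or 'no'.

Answer: yes

Derivation:
After press 1 at (3,2):
0 0 1 0
0 1 1 1
0 0 1 0
0 0 0 0

After press 2 at (1,2):
0 0 0 0
0 0 0 0
0 0 0 0
0 0 0 0

Lights still on: 0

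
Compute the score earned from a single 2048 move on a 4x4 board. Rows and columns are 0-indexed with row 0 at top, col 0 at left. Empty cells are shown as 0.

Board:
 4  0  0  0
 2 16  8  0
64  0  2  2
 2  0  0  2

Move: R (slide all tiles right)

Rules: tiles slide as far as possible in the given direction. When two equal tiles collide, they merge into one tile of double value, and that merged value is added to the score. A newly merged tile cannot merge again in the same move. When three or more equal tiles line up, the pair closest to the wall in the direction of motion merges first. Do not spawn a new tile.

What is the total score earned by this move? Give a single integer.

Slide right:
row 0: [4, 0, 0, 0] -> [0, 0, 0, 4]  score +0 (running 0)
row 1: [2, 16, 8, 0] -> [0, 2, 16, 8]  score +0 (running 0)
row 2: [64, 0, 2, 2] -> [0, 0, 64, 4]  score +4 (running 4)
row 3: [2, 0, 0, 2] -> [0, 0, 0, 4]  score +4 (running 8)
Board after move:
 0  0  0  4
 0  2 16  8
 0  0 64  4
 0  0  0  4

Answer: 8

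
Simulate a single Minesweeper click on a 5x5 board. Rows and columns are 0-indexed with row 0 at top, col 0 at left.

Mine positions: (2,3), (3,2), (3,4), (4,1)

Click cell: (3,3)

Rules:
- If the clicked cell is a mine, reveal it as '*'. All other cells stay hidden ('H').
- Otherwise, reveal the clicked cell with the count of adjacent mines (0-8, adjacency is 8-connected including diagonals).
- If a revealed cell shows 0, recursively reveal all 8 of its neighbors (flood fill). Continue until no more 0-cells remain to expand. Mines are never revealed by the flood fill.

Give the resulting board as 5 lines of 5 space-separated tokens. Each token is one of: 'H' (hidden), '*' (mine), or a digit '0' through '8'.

H H H H H
H H H H H
H H H H H
H H H 3 H
H H H H H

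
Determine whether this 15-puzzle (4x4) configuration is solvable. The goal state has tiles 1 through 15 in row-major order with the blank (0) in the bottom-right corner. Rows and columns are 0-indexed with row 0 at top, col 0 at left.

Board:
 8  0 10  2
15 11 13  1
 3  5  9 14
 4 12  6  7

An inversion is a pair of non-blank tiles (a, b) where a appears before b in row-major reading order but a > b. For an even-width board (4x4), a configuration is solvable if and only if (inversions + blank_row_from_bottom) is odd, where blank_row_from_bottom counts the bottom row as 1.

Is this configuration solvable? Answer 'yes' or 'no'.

Answer: no

Derivation:
Inversions: 52
Blank is in row 0 (0-indexed from top), which is row 4 counting from the bottom (bottom = 1).
52 + 4 = 56, which is even, so the puzzle is not solvable.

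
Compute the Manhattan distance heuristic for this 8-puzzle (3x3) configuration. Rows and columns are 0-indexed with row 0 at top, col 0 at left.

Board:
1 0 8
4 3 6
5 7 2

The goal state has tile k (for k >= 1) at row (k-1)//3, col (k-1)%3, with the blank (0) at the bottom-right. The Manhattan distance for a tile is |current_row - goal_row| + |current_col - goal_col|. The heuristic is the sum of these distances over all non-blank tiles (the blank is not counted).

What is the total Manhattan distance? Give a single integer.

Tile 1: (0,0)->(0,0) = 0
Tile 8: (0,2)->(2,1) = 3
Tile 4: (1,0)->(1,0) = 0
Tile 3: (1,1)->(0,2) = 2
Tile 6: (1,2)->(1,2) = 0
Tile 5: (2,0)->(1,1) = 2
Tile 7: (2,1)->(2,0) = 1
Tile 2: (2,2)->(0,1) = 3
Sum: 0 + 3 + 0 + 2 + 0 + 2 + 1 + 3 = 11

Answer: 11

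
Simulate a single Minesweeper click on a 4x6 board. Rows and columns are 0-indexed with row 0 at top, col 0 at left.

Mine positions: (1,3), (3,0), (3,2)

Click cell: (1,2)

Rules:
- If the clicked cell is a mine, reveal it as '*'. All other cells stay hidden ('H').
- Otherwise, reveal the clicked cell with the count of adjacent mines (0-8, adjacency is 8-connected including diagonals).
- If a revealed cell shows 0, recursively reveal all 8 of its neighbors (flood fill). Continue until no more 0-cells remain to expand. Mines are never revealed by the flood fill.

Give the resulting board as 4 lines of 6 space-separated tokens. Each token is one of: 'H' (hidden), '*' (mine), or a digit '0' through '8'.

H H H H H H
H H 1 H H H
H H H H H H
H H H H H H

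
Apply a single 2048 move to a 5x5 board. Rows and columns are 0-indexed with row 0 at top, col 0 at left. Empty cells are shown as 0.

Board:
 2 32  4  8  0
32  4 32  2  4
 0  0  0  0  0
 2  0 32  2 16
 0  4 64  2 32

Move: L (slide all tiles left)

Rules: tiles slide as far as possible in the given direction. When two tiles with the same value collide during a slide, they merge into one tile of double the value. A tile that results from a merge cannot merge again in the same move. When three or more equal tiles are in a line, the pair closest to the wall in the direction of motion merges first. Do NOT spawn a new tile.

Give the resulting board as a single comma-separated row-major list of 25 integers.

Slide left:
row 0: [2, 32, 4, 8, 0] -> [2, 32, 4, 8, 0]
row 1: [32, 4, 32, 2, 4] -> [32, 4, 32, 2, 4]
row 2: [0, 0, 0, 0, 0] -> [0, 0, 0, 0, 0]
row 3: [2, 0, 32, 2, 16] -> [2, 32, 2, 16, 0]
row 4: [0, 4, 64, 2, 32] -> [4, 64, 2, 32, 0]

Answer: 2, 32, 4, 8, 0, 32, 4, 32, 2, 4, 0, 0, 0, 0, 0, 2, 32, 2, 16, 0, 4, 64, 2, 32, 0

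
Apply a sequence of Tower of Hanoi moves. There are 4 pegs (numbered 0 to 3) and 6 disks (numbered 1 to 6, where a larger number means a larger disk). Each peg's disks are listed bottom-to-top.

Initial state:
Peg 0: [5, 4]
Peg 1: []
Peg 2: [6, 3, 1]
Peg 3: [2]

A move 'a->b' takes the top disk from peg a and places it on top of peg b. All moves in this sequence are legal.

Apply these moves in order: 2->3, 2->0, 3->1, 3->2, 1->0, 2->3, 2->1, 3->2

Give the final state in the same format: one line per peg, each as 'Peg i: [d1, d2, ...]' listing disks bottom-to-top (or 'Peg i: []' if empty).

Answer: Peg 0: [5, 4, 3, 1]
Peg 1: [6]
Peg 2: [2]
Peg 3: []

Derivation:
After move 1 (2->3):
Peg 0: [5, 4]
Peg 1: []
Peg 2: [6, 3]
Peg 3: [2, 1]

After move 2 (2->0):
Peg 0: [5, 4, 3]
Peg 1: []
Peg 2: [6]
Peg 3: [2, 1]

After move 3 (3->1):
Peg 0: [5, 4, 3]
Peg 1: [1]
Peg 2: [6]
Peg 3: [2]

After move 4 (3->2):
Peg 0: [5, 4, 3]
Peg 1: [1]
Peg 2: [6, 2]
Peg 3: []

After move 5 (1->0):
Peg 0: [5, 4, 3, 1]
Peg 1: []
Peg 2: [6, 2]
Peg 3: []

After move 6 (2->3):
Peg 0: [5, 4, 3, 1]
Peg 1: []
Peg 2: [6]
Peg 3: [2]

After move 7 (2->1):
Peg 0: [5, 4, 3, 1]
Peg 1: [6]
Peg 2: []
Peg 3: [2]

After move 8 (3->2):
Peg 0: [5, 4, 3, 1]
Peg 1: [6]
Peg 2: [2]
Peg 3: []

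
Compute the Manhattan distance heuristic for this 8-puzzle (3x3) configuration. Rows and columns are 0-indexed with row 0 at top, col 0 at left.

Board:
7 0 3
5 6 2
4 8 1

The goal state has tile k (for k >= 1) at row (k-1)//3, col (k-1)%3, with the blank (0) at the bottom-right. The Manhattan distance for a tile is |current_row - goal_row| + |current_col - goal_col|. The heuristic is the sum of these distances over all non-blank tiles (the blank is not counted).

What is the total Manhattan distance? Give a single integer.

Answer: 11

Derivation:
Tile 7: at (0,0), goal (2,0), distance |0-2|+|0-0| = 2
Tile 3: at (0,2), goal (0,2), distance |0-0|+|2-2| = 0
Tile 5: at (1,0), goal (1,1), distance |1-1|+|0-1| = 1
Tile 6: at (1,1), goal (1,2), distance |1-1|+|1-2| = 1
Tile 2: at (1,2), goal (0,1), distance |1-0|+|2-1| = 2
Tile 4: at (2,0), goal (1,0), distance |2-1|+|0-0| = 1
Tile 8: at (2,1), goal (2,1), distance |2-2|+|1-1| = 0
Tile 1: at (2,2), goal (0,0), distance |2-0|+|2-0| = 4
Sum: 2 + 0 + 1 + 1 + 2 + 1 + 0 + 4 = 11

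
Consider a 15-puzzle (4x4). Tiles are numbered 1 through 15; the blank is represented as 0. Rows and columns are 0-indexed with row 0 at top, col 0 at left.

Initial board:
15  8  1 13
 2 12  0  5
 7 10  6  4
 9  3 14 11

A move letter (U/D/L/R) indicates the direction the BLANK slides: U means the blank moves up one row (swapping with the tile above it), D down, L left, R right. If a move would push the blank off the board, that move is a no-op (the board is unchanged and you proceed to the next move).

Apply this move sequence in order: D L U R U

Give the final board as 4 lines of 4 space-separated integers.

Answer: 15  8  0 13
 2  6  1  5
 7 12 10  4
 9  3 14 11

Derivation:
After move 1 (D):
15  8  1 13
 2 12  6  5
 7 10  0  4
 9  3 14 11

After move 2 (L):
15  8  1 13
 2 12  6  5
 7  0 10  4
 9  3 14 11

After move 3 (U):
15  8  1 13
 2  0  6  5
 7 12 10  4
 9  3 14 11

After move 4 (R):
15  8  1 13
 2  6  0  5
 7 12 10  4
 9  3 14 11

After move 5 (U):
15  8  0 13
 2  6  1  5
 7 12 10  4
 9  3 14 11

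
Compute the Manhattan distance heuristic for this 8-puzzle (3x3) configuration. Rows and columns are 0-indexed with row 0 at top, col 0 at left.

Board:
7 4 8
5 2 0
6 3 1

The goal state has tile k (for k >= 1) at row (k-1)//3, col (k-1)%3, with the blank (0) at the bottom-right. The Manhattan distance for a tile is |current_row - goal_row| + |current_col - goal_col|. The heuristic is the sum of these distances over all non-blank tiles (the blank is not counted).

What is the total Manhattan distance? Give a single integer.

Tile 7: at (0,0), goal (2,0), distance |0-2|+|0-0| = 2
Tile 4: at (0,1), goal (1,0), distance |0-1|+|1-0| = 2
Tile 8: at (0,2), goal (2,1), distance |0-2|+|2-1| = 3
Tile 5: at (1,0), goal (1,1), distance |1-1|+|0-1| = 1
Tile 2: at (1,1), goal (0,1), distance |1-0|+|1-1| = 1
Tile 6: at (2,0), goal (1,2), distance |2-1|+|0-2| = 3
Tile 3: at (2,1), goal (0,2), distance |2-0|+|1-2| = 3
Tile 1: at (2,2), goal (0,0), distance |2-0|+|2-0| = 4
Sum: 2 + 2 + 3 + 1 + 1 + 3 + 3 + 4 = 19

Answer: 19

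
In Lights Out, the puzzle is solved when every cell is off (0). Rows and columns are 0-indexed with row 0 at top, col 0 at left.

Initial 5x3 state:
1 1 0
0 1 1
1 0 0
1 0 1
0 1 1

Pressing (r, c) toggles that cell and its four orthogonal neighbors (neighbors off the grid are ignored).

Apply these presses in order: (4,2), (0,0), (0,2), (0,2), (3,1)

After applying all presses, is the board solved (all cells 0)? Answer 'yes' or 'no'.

Answer: no

Derivation:
After press 1 at (4,2):
1 1 0
0 1 1
1 0 0
1 0 0
0 0 0

After press 2 at (0,0):
0 0 0
1 1 1
1 0 0
1 0 0
0 0 0

After press 3 at (0,2):
0 1 1
1 1 0
1 0 0
1 0 0
0 0 0

After press 4 at (0,2):
0 0 0
1 1 1
1 0 0
1 0 0
0 0 0

After press 5 at (3,1):
0 0 0
1 1 1
1 1 0
0 1 1
0 1 0

Lights still on: 8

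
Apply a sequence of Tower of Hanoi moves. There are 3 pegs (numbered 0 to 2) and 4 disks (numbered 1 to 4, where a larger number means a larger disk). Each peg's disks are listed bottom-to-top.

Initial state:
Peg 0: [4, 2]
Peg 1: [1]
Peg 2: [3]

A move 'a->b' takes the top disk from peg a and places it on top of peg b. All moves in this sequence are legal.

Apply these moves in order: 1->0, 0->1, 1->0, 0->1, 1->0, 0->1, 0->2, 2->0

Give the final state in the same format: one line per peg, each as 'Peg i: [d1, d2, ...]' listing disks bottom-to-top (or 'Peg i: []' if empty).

Answer: Peg 0: [4, 2]
Peg 1: [1]
Peg 2: [3]

Derivation:
After move 1 (1->0):
Peg 0: [4, 2, 1]
Peg 1: []
Peg 2: [3]

After move 2 (0->1):
Peg 0: [4, 2]
Peg 1: [1]
Peg 2: [3]

After move 3 (1->0):
Peg 0: [4, 2, 1]
Peg 1: []
Peg 2: [3]

After move 4 (0->1):
Peg 0: [4, 2]
Peg 1: [1]
Peg 2: [3]

After move 5 (1->0):
Peg 0: [4, 2, 1]
Peg 1: []
Peg 2: [3]

After move 6 (0->1):
Peg 0: [4, 2]
Peg 1: [1]
Peg 2: [3]

After move 7 (0->2):
Peg 0: [4]
Peg 1: [1]
Peg 2: [3, 2]

After move 8 (2->0):
Peg 0: [4, 2]
Peg 1: [1]
Peg 2: [3]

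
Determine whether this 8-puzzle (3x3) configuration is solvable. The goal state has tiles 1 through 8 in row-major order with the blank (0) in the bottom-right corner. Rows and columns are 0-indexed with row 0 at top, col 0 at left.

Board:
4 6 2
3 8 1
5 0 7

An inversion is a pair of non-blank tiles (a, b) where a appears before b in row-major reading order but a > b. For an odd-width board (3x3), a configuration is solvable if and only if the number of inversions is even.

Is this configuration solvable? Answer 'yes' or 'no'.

Inversions (pairs i<j in row-major order where tile[i] > tile[j] > 0): 12
12 is even, so the puzzle is solvable.

Answer: yes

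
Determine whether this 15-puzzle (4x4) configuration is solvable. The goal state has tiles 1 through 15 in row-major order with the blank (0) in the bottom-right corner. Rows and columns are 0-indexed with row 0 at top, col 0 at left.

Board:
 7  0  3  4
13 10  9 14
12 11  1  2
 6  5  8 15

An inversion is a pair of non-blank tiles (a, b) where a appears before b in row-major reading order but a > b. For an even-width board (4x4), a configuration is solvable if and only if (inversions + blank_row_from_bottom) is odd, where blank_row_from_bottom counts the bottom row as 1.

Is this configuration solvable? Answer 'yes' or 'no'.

Inversions: 49
Blank is in row 0 (0-indexed from top), which is row 4 counting from the bottom (bottom = 1).
49 + 4 = 53, which is odd, so the puzzle is solvable.

Answer: yes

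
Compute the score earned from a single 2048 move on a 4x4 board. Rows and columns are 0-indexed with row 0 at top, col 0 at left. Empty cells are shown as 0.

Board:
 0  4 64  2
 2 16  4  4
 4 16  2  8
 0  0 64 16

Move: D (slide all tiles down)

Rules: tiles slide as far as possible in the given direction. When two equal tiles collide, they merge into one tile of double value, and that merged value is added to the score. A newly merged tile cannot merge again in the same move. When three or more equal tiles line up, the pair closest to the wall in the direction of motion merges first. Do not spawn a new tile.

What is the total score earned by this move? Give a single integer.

Answer: 32

Derivation:
Slide down:
col 0: [0, 2, 4, 0] -> [0, 0, 2, 4]  score +0 (running 0)
col 1: [4, 16, 16, 0] -> [0, 0, 4, 32]  score +32 (running 32)
col 2: [64, 4, 2, 64] -> [64, 4, 2, 64]  score +0 (running 32)
col 3: [2, 4, 8, 16] -> [2, 4, 8, 16]  score +0 (running 32)
Board after move:
 0  0 64  2
 0  0  4  4
 2  4  2  8
 4 32 64 16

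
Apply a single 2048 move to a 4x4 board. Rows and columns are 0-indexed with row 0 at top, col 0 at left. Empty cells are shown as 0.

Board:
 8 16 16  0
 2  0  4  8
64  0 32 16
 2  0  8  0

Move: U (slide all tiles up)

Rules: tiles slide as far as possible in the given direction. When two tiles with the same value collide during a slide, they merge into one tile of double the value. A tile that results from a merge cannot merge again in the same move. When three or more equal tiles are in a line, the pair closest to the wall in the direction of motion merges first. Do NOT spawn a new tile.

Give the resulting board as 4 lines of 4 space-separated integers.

Answer:  8 16 16  8
 2  0  4 16
64  0 32  0
 2  0  8  0

Derivation:
Slide up:
col 0: [8, 2, 64, 2] -> [8, 2, 64, 2]
col 1: [16, 0, 0, 0] -> [16, 0, 0, 0]
col 2: [16, 4, 32, 8] -> [16, 4, 32, 8]
col 3: [0, 8, 16, 0] -> [8, 16, 0, 0]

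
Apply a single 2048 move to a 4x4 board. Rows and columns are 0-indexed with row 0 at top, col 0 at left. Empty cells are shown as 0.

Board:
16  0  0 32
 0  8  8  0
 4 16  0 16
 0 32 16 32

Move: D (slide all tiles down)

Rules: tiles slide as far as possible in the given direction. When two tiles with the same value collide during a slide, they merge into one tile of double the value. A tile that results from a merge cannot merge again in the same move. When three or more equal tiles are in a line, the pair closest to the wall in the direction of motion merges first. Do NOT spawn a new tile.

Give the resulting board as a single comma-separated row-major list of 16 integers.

Answer: 0, 0, 0, 0, 0, 8, 0, 32, 16, 16, 8, 16, 4, 32, 16, 32

Derivation:
Slide down:
col 0: [16, 0, 4, 0] -> [0, 0, 16, 4]
col 1: [0, 8, 16, 32] -> [0, 8, 16, 32]
col 2: [0, 8, 0, 16] -> [0, 0, 8, 16]
col 3: [32, 0, 16, 32] -> [0, 32, 16, 32]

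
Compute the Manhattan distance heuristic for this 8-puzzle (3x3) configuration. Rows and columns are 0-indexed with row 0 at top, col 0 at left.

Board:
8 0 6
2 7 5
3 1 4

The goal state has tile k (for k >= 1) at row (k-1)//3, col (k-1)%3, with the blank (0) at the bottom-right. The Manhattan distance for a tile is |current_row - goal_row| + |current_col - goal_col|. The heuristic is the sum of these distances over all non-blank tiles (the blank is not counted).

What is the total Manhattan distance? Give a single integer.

Tile 8: at (0,0), goal (2,1), distance |0-2|+|0-1| = 3
Tile 6: at (0,2), goal (1,2), distance |0-1|+|2-2| = 1
Tile 2: at (1,0), goal (0,1), distance |1-0|+|0-1| = 2
Tile 7: at (1,1), goal (2,0), distance |1-2|+|1-0| = 2
Tile 5: at (1,2), goal (1,1), distance |1-1|+|2-1| = 1
Tile 3: at (2,0), goal (0,2), distance |2-0|+|0-2| = 4
Tile 1: at (2,1), goal (0,0), distance |2-0|+|1-0| = 3
Tile 4: at (2,2), goal (1,0), distance |2-1|+|2-0| = 3
Sum: 3 + 1 + 2 + 2 + 1 + 4 + 3 + 3 = 19

Answer: 19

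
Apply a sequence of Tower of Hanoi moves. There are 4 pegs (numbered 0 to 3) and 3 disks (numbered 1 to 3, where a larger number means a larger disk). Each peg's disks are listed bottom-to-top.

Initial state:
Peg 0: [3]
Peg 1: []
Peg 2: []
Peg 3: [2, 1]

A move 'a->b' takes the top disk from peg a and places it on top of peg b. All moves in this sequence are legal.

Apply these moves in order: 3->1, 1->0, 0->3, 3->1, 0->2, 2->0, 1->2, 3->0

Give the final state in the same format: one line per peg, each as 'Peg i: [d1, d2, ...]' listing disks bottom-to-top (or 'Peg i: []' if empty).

After move 1 (3->1):
Peg 0: [3]
Peg 1: [1]
Peg 2: []
Peg 3: [2]

After move 2 (1->0):
Peg 0: [3, 1]
Peg 1: []
Peg 2: []
Peg 3: [2]

After move 3 (0->3):
Peg 0: [3]
Peg 1: []
Peg 2: []
Peg 3: [2, 1]

After move 4 (3->1):
Peg 0: [3]
Peg 1: [1]
Peg 2: []
Peg 3: [2]

After move 5 (0->2):
Peg 0: []
Peg 1: [1]
Peg 2: [3]
Peg 3: [2]

After move 6 (2->0):
Peg 0: [3]
Peg 1: [1]
Peg 2: []
Peg 3: [2]

After move 7 (1->2):
Peg 0: [3]
Peg 1: []
Peg 2: [1]
Peg 3: [2]

After move 8 (3->0):
Peg 0: [3, 2]
Peg 1: []
Peg 2: [1]
Peg 3: []

Answer: Peg 0: [3, 2]
Peg 1: []
Peg 2: [1]
Peg 3: []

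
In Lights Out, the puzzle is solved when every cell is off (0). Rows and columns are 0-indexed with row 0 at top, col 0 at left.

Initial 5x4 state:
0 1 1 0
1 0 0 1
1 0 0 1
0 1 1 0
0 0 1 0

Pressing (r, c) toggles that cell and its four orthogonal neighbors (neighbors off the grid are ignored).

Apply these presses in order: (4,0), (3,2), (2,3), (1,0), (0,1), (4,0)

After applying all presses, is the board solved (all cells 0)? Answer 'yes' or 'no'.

After press 1 at (4,0):
0 1 1 0
1 0 0 1
1 0 0 1
1 1 1 0
1 1 1 0

After press 2 at (3,2):
0 1 1 0
1 0 0 1
1 0 1 1
1 0 0 1
1 1 0 0

After press 3 at (2,3):
0 1 1 0
1 0 0 0
1 0 0 0
1 0 0 0
1 1 0 0

After press 4 at (1,0):
1 1 1 0
0 1 0 0
0 0 0 0
1 0 0 0
1 1 0 0

After press 5 at (0,1):
0 0 0 0
0 0 0 0
0 0 0 0
1 0 0 0
1 1 0 0

After press 6 at (4,0):
0 0 0 0
0 0 0 0
0 0 0 0
0 0 0 0
0 0 0 0

Lights still on: 0

Answer: yes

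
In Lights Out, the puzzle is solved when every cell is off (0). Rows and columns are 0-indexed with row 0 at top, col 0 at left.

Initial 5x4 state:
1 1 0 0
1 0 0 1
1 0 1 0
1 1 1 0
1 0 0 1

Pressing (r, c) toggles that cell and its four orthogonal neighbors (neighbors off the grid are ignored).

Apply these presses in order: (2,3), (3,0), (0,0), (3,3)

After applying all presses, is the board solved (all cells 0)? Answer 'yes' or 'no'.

Answer: yes

Derivation:
After press 1 at (2,3):
1 1 0 0
1 0 0 0
1 0 0 1
1 1 1 1
1 0 0 1

After press 2 at (3,0):
1 1 0 0
1 0 0 0
0 0 0 1
0 0 1 1
0 0 0 1

After press 3 at (0,0):
0 0 0 0
0 0 0 0
0 0 0 1
0 0 1 1
0 0 0 1

After press 4 at (3,3):
0 0 0 0
0 0 0 0
0 0 0 0
0 0 0 0
0 0 0 0

Lights still on: 0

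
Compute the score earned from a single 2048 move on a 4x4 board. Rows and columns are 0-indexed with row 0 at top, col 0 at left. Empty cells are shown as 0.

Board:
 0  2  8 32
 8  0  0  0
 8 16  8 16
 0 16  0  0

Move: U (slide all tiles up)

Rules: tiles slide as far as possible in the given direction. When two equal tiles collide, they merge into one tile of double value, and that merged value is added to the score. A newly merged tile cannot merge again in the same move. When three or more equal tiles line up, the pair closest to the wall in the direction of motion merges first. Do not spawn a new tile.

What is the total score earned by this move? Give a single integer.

Slide up:
col 0: [0, 8, 8, 0] -> [16, 0, 0, 0]  score +16 (running 16)
col 1: [2, 0, 16, 16] -> [2, 32, 0, 0]  score +32 (running 48)
col 2: [8, 0, 8, 0] -> [16, 0, 0, 0]  score +16 (running 64)
col 3: [32, 0, 16, 0] -> [32, 16, 0, 0]  score +0 (running 64)
Board after move:
16  2 16 32
 0 32  0 16
 0  0  0  0
 0  0  0  0

Answer: 64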